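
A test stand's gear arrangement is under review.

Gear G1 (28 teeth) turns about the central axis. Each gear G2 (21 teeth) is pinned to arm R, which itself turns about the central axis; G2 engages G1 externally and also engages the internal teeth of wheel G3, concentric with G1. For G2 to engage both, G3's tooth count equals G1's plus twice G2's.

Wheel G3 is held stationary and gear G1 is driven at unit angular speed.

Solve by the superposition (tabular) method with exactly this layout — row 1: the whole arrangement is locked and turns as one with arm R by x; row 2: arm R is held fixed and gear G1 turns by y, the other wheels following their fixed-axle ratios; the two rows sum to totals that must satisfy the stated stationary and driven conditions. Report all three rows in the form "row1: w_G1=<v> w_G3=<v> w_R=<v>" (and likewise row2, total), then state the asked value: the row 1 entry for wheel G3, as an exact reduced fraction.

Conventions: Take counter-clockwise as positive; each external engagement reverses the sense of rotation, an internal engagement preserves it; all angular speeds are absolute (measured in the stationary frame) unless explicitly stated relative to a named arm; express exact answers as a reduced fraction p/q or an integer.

planetary set (28T centre, 21T on arm, 70T internal) — Willis relation
row 1 (train locked, turned with arm): all members turn x
row 2 (arm held, sun turns y): ω_ring = −(28/70)·y, ω_arm = 0
boundary: total ω_ring = x − (28/70)·y = 0 and total ω_sun = x + y = 1  ⇒  y = 5/7, x = 2/7
row 2 ring = −(28/70)·5/7 = -2/7
totals (row 1 + row 2): sun 2/7 + 5/7 = 1, ring 2/7 + (-2/7) = 0, arm 2/7 + 0 = 2/7
asked cell (row1, ring) = 2/7

row1: w_G1=2/7 w_G3=2/7 w_R=2/7
row2: w_G1=5/7 w_G3=-2/7 w_R=0
total: w_G1=1 w_G3=0 w_R=2/7
asked value: 2/7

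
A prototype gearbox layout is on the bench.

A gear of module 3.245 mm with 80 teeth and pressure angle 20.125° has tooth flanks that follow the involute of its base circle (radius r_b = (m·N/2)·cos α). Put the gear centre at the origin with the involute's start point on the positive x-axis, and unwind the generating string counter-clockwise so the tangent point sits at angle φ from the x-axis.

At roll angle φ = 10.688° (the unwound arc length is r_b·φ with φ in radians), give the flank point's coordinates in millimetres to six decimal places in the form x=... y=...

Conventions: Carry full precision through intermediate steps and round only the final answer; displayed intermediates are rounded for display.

topology: single-mesh involute geometry — m = 3.245, N = 80
pitch radius r_p = m·N/2 = 3.245·80/2 = 129.800000
base radius r_b = r_p·cos α = 129.800000·cos 20.125° = 121.874959
roll angle φ = 10.688° = 0.18654079 rad
x = r_b·(cos φ + φ·sin φ) = 123.977018
y = r_b·(sin φ − φ·cos φ) = 0.262786

x=123.977018 y=0.262786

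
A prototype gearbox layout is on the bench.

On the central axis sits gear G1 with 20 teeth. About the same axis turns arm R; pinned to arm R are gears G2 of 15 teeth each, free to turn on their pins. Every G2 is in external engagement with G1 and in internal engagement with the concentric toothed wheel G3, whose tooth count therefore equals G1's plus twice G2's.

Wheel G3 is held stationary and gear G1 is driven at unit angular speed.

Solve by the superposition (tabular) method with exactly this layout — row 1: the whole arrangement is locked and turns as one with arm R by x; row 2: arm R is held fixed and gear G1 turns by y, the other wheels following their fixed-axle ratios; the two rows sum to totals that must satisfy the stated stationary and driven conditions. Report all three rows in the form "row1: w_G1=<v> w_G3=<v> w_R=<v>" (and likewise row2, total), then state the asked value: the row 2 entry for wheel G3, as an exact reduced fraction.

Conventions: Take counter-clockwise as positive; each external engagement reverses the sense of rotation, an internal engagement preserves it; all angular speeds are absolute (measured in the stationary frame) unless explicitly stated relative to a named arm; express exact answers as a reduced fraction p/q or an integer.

row1: w_G1=2/7 w_G3=2/7 w_R=2/7
row2: w_G1=5/7 w_G3=-2/7 w_R=0
total: w_G1=1 w_G3=0 w_R=2/7
asked value: -2/7

recognized (axles ride arm R): planetary set, 20/15/50 teeth
row 1 (train locked, turned with arm): all members turn x
superposition row 2 [arm held]: sun y, ring −(20/50)·y, arm 0
boundary: total ω_ring = x − (20/50)·y = 0 and total ω_sun = x + y = 1  ⇒  y = 5/7, x = 2/7
row 2 ring = −(20/50)·5/7 = -2/7
totals (row 1 + row 2): sun 2/7 + 5/7 = 1, ring 2/7 + (-2/7) = 0, arm 2/7 + 0 = 2/7
asked cell (row2, ring) = -2/7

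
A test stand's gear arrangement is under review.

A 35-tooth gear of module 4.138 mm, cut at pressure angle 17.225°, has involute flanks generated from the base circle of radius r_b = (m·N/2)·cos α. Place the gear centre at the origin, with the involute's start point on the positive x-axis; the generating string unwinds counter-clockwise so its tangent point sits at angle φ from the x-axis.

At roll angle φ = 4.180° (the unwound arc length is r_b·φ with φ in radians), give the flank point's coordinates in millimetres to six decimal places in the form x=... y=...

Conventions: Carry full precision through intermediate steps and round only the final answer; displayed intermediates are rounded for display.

x=69.350955 y=0.008948

topology: single-mesh involute geometry — m = 4.138, N = 35
pitch radius r_p = m·N/2 = 4.138·35/2 = 72.415000
base radius r_b = r_p·cos α = 72.415000·cos 17.225° = 69.167133
roll angle φ = 4.180° = 0.07295476 rad
x = r_b·(cos φ + φ·sin φ) = 69.350955
y = r_b·(sin φ − φ·cos φ) = 0.008948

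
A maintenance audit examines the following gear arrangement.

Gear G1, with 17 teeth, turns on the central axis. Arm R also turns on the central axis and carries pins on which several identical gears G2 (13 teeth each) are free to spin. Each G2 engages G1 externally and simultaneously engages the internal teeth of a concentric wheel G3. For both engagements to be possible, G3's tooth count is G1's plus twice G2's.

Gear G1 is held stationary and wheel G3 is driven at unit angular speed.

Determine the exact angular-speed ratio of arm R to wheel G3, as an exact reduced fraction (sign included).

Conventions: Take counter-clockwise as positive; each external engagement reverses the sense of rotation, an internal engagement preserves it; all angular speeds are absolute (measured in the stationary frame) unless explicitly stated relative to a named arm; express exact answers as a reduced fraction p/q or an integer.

planetary set (17T centre, 13T on arm, 43T internal) — Willis relation
ring teeth: 17 + 2·13 = 43
17(ω_sun−ω_arm) = −43(ω_ring−ω_arm),  ω_sun = 0, ω_ring = 1
17(0−ω_arm) = −43(1−ω_arm)  ⇒  60·ω_arm = 43  ⇒  ω_arm = 43/60
ω_out/ω_in = 43/60

43/60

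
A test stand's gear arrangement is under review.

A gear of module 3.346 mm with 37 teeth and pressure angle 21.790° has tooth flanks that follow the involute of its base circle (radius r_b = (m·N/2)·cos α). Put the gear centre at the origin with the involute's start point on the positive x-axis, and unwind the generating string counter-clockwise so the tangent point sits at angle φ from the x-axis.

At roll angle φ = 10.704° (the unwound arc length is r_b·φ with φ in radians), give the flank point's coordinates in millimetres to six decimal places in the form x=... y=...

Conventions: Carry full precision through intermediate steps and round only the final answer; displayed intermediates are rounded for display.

recognized (one wheel, involute flank): single-mesh tooth geometry, m = 3.346, N = 37
pitch radius r_p = m·N/2 = 3.346·37/2 = 61.901000
base radius r_b = r_p·cos α = 61.901000·cos 21.790° = 57.478212
roll angle φ = 10.704° = 0.18682004 rad
x = r_b·(cos φ + φ·sin φ) = 58.472522
y = r_b·(sin φ − φ·cos φ) = 0.124490

x=58.472522 y=0.124490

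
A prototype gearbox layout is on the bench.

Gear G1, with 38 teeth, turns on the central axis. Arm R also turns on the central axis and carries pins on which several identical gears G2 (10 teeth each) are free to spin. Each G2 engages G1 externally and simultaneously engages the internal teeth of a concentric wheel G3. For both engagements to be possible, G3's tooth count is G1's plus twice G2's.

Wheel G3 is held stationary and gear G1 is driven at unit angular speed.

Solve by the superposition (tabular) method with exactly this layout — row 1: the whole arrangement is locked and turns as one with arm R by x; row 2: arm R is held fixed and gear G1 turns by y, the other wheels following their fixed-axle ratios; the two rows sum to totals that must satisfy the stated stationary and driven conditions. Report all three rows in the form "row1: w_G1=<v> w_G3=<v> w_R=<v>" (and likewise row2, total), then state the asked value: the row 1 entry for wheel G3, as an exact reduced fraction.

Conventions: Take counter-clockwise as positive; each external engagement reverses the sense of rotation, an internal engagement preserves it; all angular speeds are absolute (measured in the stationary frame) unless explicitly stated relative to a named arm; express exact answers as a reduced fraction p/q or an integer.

topology: planetary set — G1 38T / G2 10T / G3 58T, arm = carrier (Willis)
row 1: whole set turns with the arm by x
row 2 (arm held, sun turns y): ω_ring = −(38/58)·y, ω_arm = 0
boundary: total ω_ring = x − (38/58)·y = 0 and total ω_sun = x + y = 1  ⇒  y = 29/48, x = 19/48
row 2 ring = −(38/58)·29/48 = -19/48
totals (row 1 + row 2): sun 19/48 + 29/48 = 1, ring 19/48 + (-19/48) = 0, arm 19/48 + 0 = 19/48
asked cell (row1, ring) = 19/48

row1: w_G1=19/48 w_G3=19/48 w_R=19/48
row2: w_G1=29/48 w_G3=-19/48 w_R=0
total: w_G1=1 w_G3=0 w_R=19/48
asked value: 19/48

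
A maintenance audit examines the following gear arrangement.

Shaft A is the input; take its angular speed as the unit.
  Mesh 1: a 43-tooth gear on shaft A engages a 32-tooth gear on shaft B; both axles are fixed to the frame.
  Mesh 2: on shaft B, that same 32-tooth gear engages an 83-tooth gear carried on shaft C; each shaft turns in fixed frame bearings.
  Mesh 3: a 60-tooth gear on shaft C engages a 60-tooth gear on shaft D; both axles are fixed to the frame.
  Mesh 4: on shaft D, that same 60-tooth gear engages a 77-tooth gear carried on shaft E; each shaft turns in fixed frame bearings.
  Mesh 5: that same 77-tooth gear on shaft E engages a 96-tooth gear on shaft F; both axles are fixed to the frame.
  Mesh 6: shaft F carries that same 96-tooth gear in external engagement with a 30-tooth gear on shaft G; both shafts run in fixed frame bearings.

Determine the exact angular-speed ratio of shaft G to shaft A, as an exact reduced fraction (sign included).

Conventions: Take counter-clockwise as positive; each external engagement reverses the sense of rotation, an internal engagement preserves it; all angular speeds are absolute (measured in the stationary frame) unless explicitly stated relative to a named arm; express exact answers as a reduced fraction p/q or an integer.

class = fixed-axis compound train [6 meshes; 6 ratios multiply, 6 sense flips]
mesh 1 [43T→32T]: running ratio 43/32, sense −
mesh 2 [32T→83T]: running ratio 43/83, sense +
mesh 3 [60T→60T]: running ratio 43/83, sense −
mesh 4 [60T→77T]: running ratio 2580/6391, sense +
mesh 5 [77T→96T]: running ratio 215/664, sense −
mesh 6 [96T→30T]: running ratio 86/83, sense +
ω_out/ω_in = 86/83

86/83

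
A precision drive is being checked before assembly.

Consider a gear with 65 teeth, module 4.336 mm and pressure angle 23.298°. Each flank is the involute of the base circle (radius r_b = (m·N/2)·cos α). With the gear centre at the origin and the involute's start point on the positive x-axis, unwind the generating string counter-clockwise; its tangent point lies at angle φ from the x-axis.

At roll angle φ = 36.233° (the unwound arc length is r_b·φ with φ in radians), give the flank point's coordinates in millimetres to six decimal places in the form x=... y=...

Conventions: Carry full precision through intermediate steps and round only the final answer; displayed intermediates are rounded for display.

x=152.779009 y=10.480654

single-mesh involute tooth geometry (65T wheel at module 4.336)
pitch radius r_p = m·N/2 = 4.336·65/2 = 140.920000
base radius r_b = r_p·cos α = 140.920000·cos 23.298° = 129.429410
roll angle φ = 36.233° = 0.63238515 rad
x = r_b·(cos φ + φ·sin φ) = 152.779009
y = r_b·(sin φ − φ·cos φ) = 10.480654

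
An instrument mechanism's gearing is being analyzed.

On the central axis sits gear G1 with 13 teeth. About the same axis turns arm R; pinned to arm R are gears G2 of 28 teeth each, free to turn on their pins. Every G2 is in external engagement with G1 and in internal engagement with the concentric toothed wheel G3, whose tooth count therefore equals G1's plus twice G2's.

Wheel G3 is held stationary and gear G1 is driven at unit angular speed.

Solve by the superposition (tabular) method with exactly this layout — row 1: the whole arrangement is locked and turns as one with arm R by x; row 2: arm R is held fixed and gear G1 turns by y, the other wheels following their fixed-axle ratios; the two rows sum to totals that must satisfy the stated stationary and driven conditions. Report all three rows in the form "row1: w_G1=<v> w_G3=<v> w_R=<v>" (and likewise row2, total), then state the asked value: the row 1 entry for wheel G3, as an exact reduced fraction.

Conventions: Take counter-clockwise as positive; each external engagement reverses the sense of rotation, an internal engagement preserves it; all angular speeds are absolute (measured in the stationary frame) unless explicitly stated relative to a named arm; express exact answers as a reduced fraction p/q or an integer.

row1: w_G1=13/82 w_G3=13/82 w_R=13/82
row2: w_G1=69/82 w_G3=-13/82 w_R=0
total: w_G1=1 w_G3=0 w_R=13/82
asked value: 13/82

planetary set (13T centre, 28T on arm, 69T internal) — Willis relation
superposition row 1 [locked train]: every member turns x
superposition row 2 [arm held]: sun y, ring −(13/69)·y, arm 0
boundary: total ω_ring = x − (13/69)·y = 0 and total ω_sun = x + y = 1  ⇒  y = 69/82, x = 13/82
row 2 ring = −(13/69)·69/82 = -13/82
totals (row 1 + row 2): sun 13/82 + 69/82 = 1, ring 13/82 + (-13/82) = 0, arm 13/82 + 0 = 13/82
asked cell (row1, ring) = 13/82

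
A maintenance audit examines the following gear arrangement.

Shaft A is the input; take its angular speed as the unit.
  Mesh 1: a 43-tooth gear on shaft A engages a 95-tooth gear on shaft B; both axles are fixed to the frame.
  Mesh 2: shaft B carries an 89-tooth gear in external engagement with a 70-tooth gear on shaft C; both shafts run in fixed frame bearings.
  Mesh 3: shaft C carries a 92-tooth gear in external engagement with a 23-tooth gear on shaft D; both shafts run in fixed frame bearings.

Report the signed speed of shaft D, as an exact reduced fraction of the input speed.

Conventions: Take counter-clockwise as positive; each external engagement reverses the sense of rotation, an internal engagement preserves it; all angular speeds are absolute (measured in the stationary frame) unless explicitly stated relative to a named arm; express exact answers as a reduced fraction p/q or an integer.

-7654/3325

3-mesh fixed-axis compound train (all bearings frame-fixed)
mesh 1 [43T→95T]: |ω|/ω_in = 1×43/95 = 43/95, sense flips to −
mesh 2 [89T→70T]: |ω|/ω_in = (43/95)×89/70 = 3827/6650, sense flips to +
mesh 3 [92T→23T]: |ω|/ω_in = (3827/6650)×92/23 = 7654/3325, sense flips to −
signed output speed (× input speed) = -7654/3325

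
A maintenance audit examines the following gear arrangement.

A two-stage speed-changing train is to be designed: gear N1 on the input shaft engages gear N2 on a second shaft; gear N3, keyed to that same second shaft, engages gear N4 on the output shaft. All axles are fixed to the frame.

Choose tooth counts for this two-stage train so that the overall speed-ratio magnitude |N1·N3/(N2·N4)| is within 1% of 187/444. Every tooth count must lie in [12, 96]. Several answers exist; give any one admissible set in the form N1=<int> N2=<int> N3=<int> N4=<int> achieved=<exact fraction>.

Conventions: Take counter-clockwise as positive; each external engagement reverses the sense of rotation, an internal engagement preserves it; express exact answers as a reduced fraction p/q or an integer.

N1=17 N2=12 N3=22 N4=74 achieved=187/444

2-stage fixed-axis compound train for ratio 187/444
target = 187/444 in lowest terms: an exact hit needs N1·N3 = k·187 and N2·N4 = k·444 for one integer k, every count in [12, 96]; additionally prefer no 1:1 stage (N1 ≠ N2, N3 ≠ N4)
k = 1: no 1:1-free in-range split of k·187 and k·444 into factor pairs; take k = 2
k = 2: N1·N3 = 374 = 17·22, N2·N4 = 888 = 12·74
achieved = 17·22/(12·74) = 187/444; |achieved − target| = 0 ≤ 187/44400 ✓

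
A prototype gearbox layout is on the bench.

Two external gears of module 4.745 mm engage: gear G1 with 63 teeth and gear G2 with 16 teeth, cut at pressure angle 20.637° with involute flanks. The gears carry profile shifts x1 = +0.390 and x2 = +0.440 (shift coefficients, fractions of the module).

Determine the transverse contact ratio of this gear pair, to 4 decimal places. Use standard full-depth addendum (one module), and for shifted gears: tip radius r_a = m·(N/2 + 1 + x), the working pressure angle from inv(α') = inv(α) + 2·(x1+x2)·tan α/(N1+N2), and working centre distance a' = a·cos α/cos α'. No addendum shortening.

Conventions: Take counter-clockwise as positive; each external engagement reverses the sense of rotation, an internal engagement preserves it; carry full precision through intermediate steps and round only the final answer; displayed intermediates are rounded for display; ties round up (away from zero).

1.4753

topology: single-mesh involute geometry — m = 4.745, 63T/16T pair
base radii: r_b1 = 139.876489, r_b2 = 35.524188
tip radii: r_a1 = 156.063050, r_a2 = 44.792800
inv(α') = inv(20.637°) + 2·(+0.390+0.440)·tan α/(63+16) = 0.02434251  ⇒  α' = 23.40334°
a' = a·cos α / cos α' = 187.4275·cos 20.637°/cos 23.40334° = 191.124178
action lengths: √(r_a1²−r_b1²) = 69.211584, √(r_a2²−r_b2²) = 27.284190
base pitch p_b = π·m·cos α = 13.950316
CR = (69.211584 + 27.284190 − 191.124178·sin 23.40334°)/13.950316 = 1.475307
contact ratio ≈ 1.4753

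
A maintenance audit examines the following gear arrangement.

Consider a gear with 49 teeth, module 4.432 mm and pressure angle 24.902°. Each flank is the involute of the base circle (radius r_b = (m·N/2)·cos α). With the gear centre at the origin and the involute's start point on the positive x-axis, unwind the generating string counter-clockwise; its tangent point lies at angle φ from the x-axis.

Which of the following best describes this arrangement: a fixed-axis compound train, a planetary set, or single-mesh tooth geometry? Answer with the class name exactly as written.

single-mesh involute tooth geometry (49T wheel at module 4.432)
classification: single-mesh tooth geometry

single-mesh tooth geometry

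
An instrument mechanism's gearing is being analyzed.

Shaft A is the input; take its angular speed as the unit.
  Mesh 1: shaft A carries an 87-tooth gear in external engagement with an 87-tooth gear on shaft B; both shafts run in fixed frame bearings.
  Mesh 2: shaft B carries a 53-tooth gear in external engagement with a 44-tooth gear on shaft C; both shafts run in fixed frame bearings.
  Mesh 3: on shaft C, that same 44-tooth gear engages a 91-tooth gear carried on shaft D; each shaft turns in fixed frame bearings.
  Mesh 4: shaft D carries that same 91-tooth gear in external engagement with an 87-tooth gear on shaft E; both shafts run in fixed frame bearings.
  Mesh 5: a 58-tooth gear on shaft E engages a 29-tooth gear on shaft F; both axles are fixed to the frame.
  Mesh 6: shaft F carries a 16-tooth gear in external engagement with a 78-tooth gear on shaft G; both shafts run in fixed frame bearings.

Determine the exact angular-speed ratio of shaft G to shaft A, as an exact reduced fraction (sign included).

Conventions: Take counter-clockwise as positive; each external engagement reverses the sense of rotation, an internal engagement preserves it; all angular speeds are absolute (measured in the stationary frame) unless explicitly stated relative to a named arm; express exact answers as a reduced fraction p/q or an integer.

848/3393

class = fixed-axis compound train [6 meshes; 6 ratios multiply, 6 sense flips]
mesh 1 [87T→87T]: running ratio 1, sense −
mesh 2 [53T→44T]: running ratio 53/44, sense +
mesh 3 [44T→91T]: running ratio 53/91, sense −
mesh 4 [91T→87T]: running ratio 53/87, sense +
mesh 5 [58T→29T]: running ratio 106/87, sense −
mesh 6 [16T→78T]: running ratio 848/3393, sense +
ω_out/ω_in = 848/3393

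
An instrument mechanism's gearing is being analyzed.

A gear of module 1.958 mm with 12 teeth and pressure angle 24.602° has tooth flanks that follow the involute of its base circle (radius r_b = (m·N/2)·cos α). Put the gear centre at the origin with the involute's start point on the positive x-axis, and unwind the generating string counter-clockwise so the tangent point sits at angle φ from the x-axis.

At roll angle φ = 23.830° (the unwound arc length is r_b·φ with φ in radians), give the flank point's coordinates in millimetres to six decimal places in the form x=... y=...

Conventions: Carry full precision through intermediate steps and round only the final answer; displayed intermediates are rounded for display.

class = single-mesh tooth geometry [base-circle involute, m = 1.958, 12T]
pitch radius r_p = m·N/2 = 1.958·12/2 = 11.748000
base radius r_b = r_p·cos α = 11.748000·cos 24.602° = 10.681535
roll angle φ = 23.830° = 0.41591196 rad
x = r_b·(cos φ + φ·sin φ) = 11.565825
y = r_b·(sin φ − φ·cos φ) = 0.251759

x=11.565825 y=0.251759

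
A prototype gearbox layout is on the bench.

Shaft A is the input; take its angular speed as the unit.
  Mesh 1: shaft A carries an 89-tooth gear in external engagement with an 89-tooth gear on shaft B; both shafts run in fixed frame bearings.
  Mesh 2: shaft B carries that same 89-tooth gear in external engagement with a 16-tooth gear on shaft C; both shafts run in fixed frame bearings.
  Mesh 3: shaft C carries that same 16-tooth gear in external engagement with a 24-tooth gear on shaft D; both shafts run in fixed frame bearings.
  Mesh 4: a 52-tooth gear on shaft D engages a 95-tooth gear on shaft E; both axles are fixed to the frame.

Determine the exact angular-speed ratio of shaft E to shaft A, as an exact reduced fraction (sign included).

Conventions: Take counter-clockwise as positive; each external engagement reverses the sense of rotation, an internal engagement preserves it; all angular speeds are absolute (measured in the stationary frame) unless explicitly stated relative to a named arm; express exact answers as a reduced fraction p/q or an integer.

1157/570

class = fixed-axis compound train [4 meshes; 4 ratios multiply, 4 sense flips]
mesh 1 [89T→89T]: running ratio 1, sense −
mesh 2 [89T→16T]: running ratio 89/16, sense +
mesh 3 [16T→24T]: running ratio 89/24, sense −
mesh 4 [52T→95T]: running ratio 1157/570, sense +
ω_out/ω_in = 1157/570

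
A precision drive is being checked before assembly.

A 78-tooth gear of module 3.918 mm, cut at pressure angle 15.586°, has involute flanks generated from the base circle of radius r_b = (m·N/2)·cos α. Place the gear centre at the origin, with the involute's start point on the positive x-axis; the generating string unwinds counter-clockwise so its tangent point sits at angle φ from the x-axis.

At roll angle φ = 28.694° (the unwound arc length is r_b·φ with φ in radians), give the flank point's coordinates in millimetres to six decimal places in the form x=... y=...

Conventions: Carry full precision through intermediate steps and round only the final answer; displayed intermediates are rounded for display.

x=164.499110 y=6.009118

class = single-mesh tooth geometry [base-circle involute, m = 3.918, 78T]
pitch radius r_p = m·N/2 = 3.918·78/2 = 152.802000
base radius r_b = r_p·cos α = 152.802000·cos 15.586° = 147.183203
roll angle φ = 28.694° = 0.50080478 rad
x = r_b·(cos φ + φ·sin φ) = 164.499110
y = r_b·(sin φ − φ·cos φ) = 6.009118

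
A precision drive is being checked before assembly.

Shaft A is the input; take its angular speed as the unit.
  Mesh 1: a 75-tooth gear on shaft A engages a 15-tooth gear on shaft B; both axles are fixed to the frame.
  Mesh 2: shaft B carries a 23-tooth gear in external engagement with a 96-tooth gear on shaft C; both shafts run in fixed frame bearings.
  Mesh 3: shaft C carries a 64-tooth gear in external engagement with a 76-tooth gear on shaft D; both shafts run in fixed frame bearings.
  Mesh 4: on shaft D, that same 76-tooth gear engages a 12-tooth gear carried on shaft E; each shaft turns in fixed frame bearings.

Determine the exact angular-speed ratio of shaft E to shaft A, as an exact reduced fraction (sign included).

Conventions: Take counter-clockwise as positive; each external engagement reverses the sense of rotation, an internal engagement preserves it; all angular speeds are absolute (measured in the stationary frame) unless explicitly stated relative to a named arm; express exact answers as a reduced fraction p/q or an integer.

115/18

class = fixed-axis compound train [4 meshes; 4 ratios multiply, 4 sense flips]
mesh 1 [75T→15T]: running ratio 5, sense −
mesh 2 [23T→96T]: running ratio 115/96, sense +
mesh 3 [64T→76T]: running ratio 115/114, sense −
mesh 4 [76T→12T]: running ratio 115/18, sense +
ω_out/ω_in = 115/18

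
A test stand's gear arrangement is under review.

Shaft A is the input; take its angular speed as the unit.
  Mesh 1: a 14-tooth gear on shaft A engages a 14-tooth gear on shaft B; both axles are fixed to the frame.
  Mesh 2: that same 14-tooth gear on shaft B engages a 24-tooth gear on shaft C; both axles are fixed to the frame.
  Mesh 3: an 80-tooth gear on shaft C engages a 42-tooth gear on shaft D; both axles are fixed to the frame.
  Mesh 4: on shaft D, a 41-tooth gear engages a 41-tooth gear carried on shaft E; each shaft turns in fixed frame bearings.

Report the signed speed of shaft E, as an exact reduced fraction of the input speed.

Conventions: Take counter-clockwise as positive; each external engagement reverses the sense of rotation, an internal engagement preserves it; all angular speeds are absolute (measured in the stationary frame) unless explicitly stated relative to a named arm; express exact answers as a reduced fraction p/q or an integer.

4-mesh fixed-axis compound train (all bearings frame-fixed)
mesh 1 [14T→14T]: |ω|/ω_in = 1×14/14 = 1, sense flips to −
mesh 2 [14T→24T]: |ω|/ω_in = 1×14/24 = 7/12, sense flips to +
mesh 3 [80T→42T]: |ω|/ω_in = (7/12)×80/42 = 10/9, sense flips to −
mesh 4 [41T→41T]: |ω|/ω_in = (10/9)×41/41 = 10/9, sense flips to +
signed output speed (× input speed) = 10/9

10/9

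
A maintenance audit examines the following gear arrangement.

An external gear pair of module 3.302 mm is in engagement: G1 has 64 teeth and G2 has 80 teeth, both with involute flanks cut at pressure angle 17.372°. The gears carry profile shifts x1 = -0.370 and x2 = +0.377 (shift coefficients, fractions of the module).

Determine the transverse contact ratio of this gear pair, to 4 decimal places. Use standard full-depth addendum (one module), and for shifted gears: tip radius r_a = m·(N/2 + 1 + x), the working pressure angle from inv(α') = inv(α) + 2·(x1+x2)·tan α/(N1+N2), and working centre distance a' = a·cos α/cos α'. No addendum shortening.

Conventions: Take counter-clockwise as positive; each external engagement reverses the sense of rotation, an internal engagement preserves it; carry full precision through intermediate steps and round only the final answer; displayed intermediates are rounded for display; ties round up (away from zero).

recognized (one external pair, fixed centres): single-mesh tooth geometry, m = 3.302, N1 = 64, N2 = 80
base radii: r_b1 = 100.844280, r_b2 = 126.055350
tip radii: r_a1 = 107.744260, r_a2 = 136.626854
inv(α') = inv(17.372°) + 2·(-0.370+0.377)·tan α/(64+80) = 0.00967622  ⇒  α' = 17.38979°
a' = a·cos α / cos α' = 237.7440·cos 17.372°/cos 17.38979° = 237.767103
action lengths: √(r_a1²−r_b1²) = 37.937538, √(r_a2²−r_b2²) = 52.696737
base pitch p_b = π·m·cos α = 9.900364
CR = (37.937538 + 52.696737 − 237.767103·sin 17.38979°)/9.900364 = 1.976964
contact ratio ≈ 1.9770

1.9770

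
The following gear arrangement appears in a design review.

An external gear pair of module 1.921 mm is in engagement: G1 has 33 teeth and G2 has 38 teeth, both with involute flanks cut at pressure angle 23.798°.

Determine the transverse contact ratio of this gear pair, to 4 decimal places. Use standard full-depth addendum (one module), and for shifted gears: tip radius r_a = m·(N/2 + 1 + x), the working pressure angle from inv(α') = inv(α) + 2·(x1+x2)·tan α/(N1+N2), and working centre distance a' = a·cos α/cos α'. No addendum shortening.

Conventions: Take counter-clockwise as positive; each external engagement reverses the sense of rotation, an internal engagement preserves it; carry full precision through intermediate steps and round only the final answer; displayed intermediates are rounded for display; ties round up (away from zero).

1.5356

topology: single-mesh involute geometry — m = 1.921, 33T/38T pair
base radii: r_b1 = 29.001466, r_b2 = 33.395627
tip radii: r_a1 = 33.617500, r_a2 = 38.420000
no profile shift: α' = α, a' = a
action lengths: √(r_a1²−r_b1²) = 17.001509, √(r_a2²−r_b2²) = 18.995486
base pitch p_b = π·m·cos α = 5.521866
CR = (17.001509 + 18.995486 − 68.195500·sin 23.79800°)/5.521866 = 1.535568
contact ratio ≈ 1.5356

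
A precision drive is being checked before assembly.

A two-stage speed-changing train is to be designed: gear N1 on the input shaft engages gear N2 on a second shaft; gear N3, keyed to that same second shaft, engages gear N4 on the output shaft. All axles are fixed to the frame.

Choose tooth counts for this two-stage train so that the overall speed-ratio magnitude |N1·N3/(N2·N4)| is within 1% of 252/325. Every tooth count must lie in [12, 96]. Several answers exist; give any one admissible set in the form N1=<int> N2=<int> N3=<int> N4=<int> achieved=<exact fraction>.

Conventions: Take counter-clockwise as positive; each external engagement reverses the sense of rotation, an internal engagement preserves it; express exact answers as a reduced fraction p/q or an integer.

class = fixed-axis compound train [2-stage, 252/325 wanted]
target = 252/325 in lowest terms: an exact hit needs N1·N3 = k·252 and N2·N4 = k·325 for one integer k, every count in [12, 96]; additionally prefer no 1:1 stage (N1 ≠ N2, N3 ≠ N4)
k = 1: N1·N3 = 252 = 12·21, N2·N4 = 325 = 13·25
achieved = 12·21/(13·25) = 252/325; |achieved − target| = 0 ≤ 63/8125 ✓

N1=12 N2=13 N3=21 N4=25 achieved=252/325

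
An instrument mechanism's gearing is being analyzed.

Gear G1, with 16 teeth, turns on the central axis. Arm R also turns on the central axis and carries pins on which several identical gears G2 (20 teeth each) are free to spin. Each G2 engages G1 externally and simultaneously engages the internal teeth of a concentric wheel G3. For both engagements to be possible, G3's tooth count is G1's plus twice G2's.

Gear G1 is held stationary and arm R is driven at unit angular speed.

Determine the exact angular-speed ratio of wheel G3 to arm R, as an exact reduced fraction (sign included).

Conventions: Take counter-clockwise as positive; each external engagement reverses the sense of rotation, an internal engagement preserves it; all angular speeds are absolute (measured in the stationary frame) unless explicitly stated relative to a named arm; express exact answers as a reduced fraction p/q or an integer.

class = planetary set [G3 = 16+2·20 = 56; Willis about the carrier]
ring teeth: 16 + 2·20 = 56
16(ω_sun−ω_arm) = −56(ω_ring−ω_arm),  ω_sun = 0, ω_arm = 1
ω_ring = 1 − (16/56)(0−1) = 9/7
ω_out/ω_in = 9/7

9/7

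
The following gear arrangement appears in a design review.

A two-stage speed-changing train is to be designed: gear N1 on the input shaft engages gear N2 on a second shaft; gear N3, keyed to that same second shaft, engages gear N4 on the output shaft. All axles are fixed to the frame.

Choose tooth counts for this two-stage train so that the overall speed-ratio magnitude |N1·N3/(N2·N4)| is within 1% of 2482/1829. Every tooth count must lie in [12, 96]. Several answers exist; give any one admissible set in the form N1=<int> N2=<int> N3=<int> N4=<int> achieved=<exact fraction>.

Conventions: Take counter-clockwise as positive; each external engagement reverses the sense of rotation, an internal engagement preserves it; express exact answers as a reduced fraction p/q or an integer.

N1=34 N2=31 N3=73 N4=59 achieved=2482/1829

class = fixed-axis compound train [2-stage, 2482/1829 wanted]
target = 2482/1829 in lowest terms: an exact hit needs N1·N3 = k·2482 and N2·N4 = k·1829 for one integer k, every count in [12, 96]; additionally prefer no 1:1 stage (N1 ≠ N2, N3 ≠ N4)
k = 1: N1·N3 = 2482 = 34·73, N2·N4 = 1829 = 31·59
achieved = 34·73/(31·59) = 2482/1829; |achieved − target| = 0 ≤ 1241/91450 ✓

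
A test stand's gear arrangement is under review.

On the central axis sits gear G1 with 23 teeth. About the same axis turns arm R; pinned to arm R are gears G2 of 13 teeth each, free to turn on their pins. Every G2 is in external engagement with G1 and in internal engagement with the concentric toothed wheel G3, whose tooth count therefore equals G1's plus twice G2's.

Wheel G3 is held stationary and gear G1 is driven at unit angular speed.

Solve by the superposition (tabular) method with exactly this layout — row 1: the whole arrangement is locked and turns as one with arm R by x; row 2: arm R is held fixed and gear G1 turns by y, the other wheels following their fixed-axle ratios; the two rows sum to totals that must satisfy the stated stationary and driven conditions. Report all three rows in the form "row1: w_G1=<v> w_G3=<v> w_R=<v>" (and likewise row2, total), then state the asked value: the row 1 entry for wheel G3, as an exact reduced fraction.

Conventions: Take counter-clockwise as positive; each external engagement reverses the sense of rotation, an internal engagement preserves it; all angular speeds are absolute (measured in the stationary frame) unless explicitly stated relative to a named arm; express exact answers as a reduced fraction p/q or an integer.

row1: w_G1=23/72 w_G3=23/72 w_R=23/72
row2: w_G1=49/72 w_G3=-23/72 w_R=0
total: w_G1=1 w_G3=0 w_R=23/72
asked value: 23/72

recognized (axles ride arm R): planetary set, 23/13/49 teeth
row 1 (train locked, turned with arm): all members turn x
superposition row 2 [arm held]: sun y, ring −(23/49)·y, arm 0
boundary: total ω_ring = x − (23/49)·y = 0 and total ω_sun = x + y = 1  ⇒  y = 49/72, x = 23/72
row 2 ring = −(23/49)·49/72 = -23/72
totals (row 1 + row 2): sun 23/72 + 49/72 = 1, ring 23/72 + (-23/72) = 0, arm 23/72 + 0 = 23/72
asked cell (row1, ring) = 23/72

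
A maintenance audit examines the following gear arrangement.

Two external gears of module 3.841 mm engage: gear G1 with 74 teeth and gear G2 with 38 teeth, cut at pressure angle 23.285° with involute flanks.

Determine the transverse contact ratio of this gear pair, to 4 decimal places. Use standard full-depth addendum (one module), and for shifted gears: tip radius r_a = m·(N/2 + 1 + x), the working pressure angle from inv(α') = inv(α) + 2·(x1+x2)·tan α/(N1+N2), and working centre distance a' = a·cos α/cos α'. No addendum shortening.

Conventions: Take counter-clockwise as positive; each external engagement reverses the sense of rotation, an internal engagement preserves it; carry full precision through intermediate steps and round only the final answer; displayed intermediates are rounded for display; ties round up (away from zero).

1.6040

single-mesh involute tooth geometry (74T engaging 38T at module 3.841)
base radii: r_b1 = 130.541557, r_b2 = 67.034853
tip radii: r_a1 = 145.958000, r_a2 = 76.820000
no profile shift: α' = α, a' = a
action lengths: √(r_a1²−r_b1²) = 65.288895, √(r_a2²−r_b2²) = 37.518540
base pitch p_b = π·m·cos α = 11.084011
CR = (65.288895 + 37.518540 − 215.096000·sin 23.28500°)/11.084011 = 1.604013
contact ratio ≈ 1.6040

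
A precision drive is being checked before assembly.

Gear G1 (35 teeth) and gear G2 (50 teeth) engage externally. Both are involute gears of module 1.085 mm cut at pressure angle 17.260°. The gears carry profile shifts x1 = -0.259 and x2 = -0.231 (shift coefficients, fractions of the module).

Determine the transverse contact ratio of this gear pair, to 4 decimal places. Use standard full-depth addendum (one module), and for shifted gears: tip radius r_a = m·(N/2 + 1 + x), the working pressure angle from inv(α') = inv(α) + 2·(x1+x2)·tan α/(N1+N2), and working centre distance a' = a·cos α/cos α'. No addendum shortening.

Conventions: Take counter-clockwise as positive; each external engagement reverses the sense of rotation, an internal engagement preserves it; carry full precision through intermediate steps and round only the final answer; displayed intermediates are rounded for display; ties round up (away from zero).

topology: single-mesh involute geometry — m = 1.085, 35T/50T pair
base radii: r_b1 = 18.132458, r_b2 = 25.903512
tip radii: r_a1 = 19.791485, r_a2 = 27.959365
inv(α') = inv(17.260°) + 2·(-0.259-0.231)·tan α/(35+50) = 0.00587361  ⇒  α' = 14.77611°
a' = a·cos α / cos α' = 46.1125·cos 17.260°/cos 14.77611° = 45.542054
action lengths: √(r_a1²−r_b1²) = 7.932014, √(r_a2²−r_b2²) = 10.523031
base pitch p_b = π·m·cos α = 3.255131
CR = (7.932014 + 10.523031 − 45.542054·sin 14.77611°)/3.255131 = 2.101260
contact ratio ≈ 2.1013

2.1013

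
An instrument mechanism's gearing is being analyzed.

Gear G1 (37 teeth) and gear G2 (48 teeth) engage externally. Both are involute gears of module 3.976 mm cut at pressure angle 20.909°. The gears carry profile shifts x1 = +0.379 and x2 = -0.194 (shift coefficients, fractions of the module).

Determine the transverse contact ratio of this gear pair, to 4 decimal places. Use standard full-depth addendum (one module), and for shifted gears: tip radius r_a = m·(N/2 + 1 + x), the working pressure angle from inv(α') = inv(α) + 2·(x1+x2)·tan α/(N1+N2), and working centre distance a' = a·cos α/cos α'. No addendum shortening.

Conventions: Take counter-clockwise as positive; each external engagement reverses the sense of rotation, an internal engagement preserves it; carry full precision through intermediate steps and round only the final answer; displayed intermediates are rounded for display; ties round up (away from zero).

1.6250

recognized (one external pair, fixed centres): single-mesh tooth geometry, m = 3.976, N1 = 37, N2 = 48
base radii: r_b1 = 68.712222, r_b2 = 89.140179
tip radii: r_a1 = 79.038904, r_a2 = 98.628656
inv(α') = inv(20.909°) + 2·(+0.379-0.194)·tan α/(37+48) = 0.01877498  ⇒  α' = 21.54064°
a' = a·cos α / cos α' = 168.9800·cos 20.909°/cos 21.54064° = 169.705049
action lengths: √(r_a1²−r_b1²) = 39.061220, √(r_a2²−r_b2²) = 42.209480
base pitch p_b = π·m·cos α = 11.668422
CR = (39.061220 + 42.209480 − 169.705049·sin 21.54064°)/11.668422 = 1.625036
contact ratio ≈ 1.6250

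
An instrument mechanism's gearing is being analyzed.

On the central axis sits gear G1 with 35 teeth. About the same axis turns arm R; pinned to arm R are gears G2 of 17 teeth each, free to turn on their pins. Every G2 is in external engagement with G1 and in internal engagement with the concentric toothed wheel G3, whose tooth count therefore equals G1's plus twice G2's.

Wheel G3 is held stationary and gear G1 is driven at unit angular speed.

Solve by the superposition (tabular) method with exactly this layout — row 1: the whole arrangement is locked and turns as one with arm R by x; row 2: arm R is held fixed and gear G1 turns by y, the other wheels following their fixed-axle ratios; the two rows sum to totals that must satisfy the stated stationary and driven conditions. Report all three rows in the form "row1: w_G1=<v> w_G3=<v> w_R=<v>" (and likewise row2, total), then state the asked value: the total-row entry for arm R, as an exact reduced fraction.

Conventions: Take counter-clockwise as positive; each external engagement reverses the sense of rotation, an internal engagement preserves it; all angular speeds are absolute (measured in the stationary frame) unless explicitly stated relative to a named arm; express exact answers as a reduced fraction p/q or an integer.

row1: w_G1=35/104 w_G3=35/104 w_R=35/104
row2: w_G1=69/104 w_G3=-35/104 w_R=0
total: w_G1=1 w_G3=0 w_R=35/104
asked value: 35/104

class = planetary set [G3 = 35+2·17 = 69; Willis about the carrier]
superposition row 1 [locked train]: every member turns x
row 2 — arm fixed, fixed-axis ratios: sun y, ring −(35/69)·y, arm 0
boundary: total ω_ring = x − (35/69)·y = 0 and total ω_sun = x + y = 1  ⇒  y = 69/104, x = 35/104
row 2 ring = −(35/69)·69/104 = -35/104
totals (row 1 + row 2): sun 35/104 + 69/104 = 1, ring 35/104 + (-35/104) = 0, arm 35/104 + 0 = 35/104
asked cell (total, arm) = 35/104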